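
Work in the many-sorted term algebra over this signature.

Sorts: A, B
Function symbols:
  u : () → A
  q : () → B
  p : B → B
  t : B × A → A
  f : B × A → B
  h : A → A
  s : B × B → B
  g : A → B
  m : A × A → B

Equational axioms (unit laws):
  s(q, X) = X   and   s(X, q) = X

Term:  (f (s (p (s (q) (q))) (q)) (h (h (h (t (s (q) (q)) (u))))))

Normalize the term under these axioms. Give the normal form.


1. (f (s (p (s (q) (q))) (q)) (h (h (h (t (s (q) (q)) (u))))))  →  (f (p (s (q) (q))) (h (h (h (t (s (q) (q)) (u))))))
2. (f (p (s (q) (q))) (h (h (h (t (s (q) (q)) (u))))))  →  (f (p (q)) (h (h (h (t (s (q) (q)) (u))))))
3. (f (p (q)) (h (h (h (t (s (q) (q)) (u))))))  →  (f (p (q)) (h (h (h (t (q) (u))))))

normal form = (f (p (q)) (h (h (h (t (q) (u))))))


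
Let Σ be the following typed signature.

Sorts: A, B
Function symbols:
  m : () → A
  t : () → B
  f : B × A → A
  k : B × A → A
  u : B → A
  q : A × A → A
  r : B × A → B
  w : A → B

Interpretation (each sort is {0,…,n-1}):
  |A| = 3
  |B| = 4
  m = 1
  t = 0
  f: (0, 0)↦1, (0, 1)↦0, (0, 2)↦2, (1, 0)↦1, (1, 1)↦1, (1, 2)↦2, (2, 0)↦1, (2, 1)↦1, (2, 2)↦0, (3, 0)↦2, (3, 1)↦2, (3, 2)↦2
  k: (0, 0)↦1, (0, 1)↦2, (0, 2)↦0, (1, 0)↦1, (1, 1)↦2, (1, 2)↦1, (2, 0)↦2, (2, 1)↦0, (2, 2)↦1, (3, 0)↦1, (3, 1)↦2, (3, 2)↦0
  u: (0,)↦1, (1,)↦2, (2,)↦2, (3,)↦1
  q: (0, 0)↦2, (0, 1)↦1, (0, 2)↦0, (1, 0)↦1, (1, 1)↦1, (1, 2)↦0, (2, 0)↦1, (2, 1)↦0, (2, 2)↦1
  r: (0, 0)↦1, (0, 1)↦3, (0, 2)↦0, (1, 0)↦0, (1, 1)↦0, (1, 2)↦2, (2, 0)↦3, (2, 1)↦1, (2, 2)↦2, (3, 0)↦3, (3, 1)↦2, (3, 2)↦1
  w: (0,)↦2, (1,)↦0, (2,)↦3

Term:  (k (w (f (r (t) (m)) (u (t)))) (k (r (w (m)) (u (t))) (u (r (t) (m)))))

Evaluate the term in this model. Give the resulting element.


value = 0

  t = 0
  m = 1
  (r (t) (m)) = r(0, 1) = 3
  t = 0
  (u (t)) = u(0,) = 1
  (f (r (t) (m)) (u (t))) = f(3, 1) = 2
  (w (f (r (t) (m)) (u (t)))) = w(2,) = 3
  m = 1
  (w (m)) = w(1,) = 0
  t = 0
  (u (t)) = u(0,) = 1
  (r (w (m)) (u (t))) = r(0, 1) = 3
  t = 0
  m = 1
  (r (t) (m)) = r(0, 1) = 3
  (u (r (t) (m))) = u(3,) = 1
  (k (r (w (m)) (u (t))) (u (r (t) (m)))) = k(3, 1) = 2
  (k (w (f (r (t) (m)) (u (t)))) (k (r (w (m)) (u (t))) (u (r (t) (m))))) = k(3, 2) = 0


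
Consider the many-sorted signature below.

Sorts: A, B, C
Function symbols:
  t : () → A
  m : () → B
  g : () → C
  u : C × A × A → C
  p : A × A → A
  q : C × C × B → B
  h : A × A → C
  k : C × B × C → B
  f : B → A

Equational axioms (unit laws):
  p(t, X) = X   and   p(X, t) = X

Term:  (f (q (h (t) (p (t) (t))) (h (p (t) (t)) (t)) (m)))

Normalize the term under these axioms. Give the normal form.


normal form = (f (q (h (t) (t)) (h (t) (t)) (m)))

1. (f (q (h (t) (p (t) (t))) (h (p (t) (t)) (t)) (m)))  →  (f (q (h (t) (t)) (h (p (t) (t)) (t)) (m)))
2. (f (q (h (t) (t)) (h (p (t) (t)) (t)) (m)))  →  (f (q (h (t) (t)) (h (t) (t)) (m)))


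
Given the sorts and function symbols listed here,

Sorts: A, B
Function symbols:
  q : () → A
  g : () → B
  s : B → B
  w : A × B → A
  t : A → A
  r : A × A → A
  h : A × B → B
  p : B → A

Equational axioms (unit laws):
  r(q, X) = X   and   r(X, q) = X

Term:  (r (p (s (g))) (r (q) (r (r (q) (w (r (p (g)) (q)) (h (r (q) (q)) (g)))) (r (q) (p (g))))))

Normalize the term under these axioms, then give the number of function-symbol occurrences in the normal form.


size = 13

1. (r (p (s (g))) (r (q) (r (r (q) (w (r (p (g)) (q)) (h (r (q) (q)) (g)))) (r (q) (p (g))))))  →  (r (p (s (g))) (r (r (q) (w (r (p (g)) (q)) (h (r (q) (q)) (g)))) (r (q) (p (g)))))
2. (r (p (s (g))) (r (r (q) (w (r (p (g)) (q)) (h (r (q) (q)) (g)))) (r (q) (p (g)))))  →  (r (p (s (g))) (r (w (r (p (g)) (q)) (h (r (q) (q)) (g))) (r (q) (p (g)))))
3. (r (p (s (g))) (r (w (r (p (g)) (q)) (h (r (q) (q)) (g))) (r (q) (p (g)))))  →  (r (p (s (g))) (r (w (p (g)) (h (r (q) (q)) (g))) (r (q) (p (g)))))
4. (r (p (s (g))) (r (w (p (g)) (h (r (q) (q)) (g))) (r (q) (p (g)))))  →  (r (p (s (g))) (r (w (p (g)) (h (q) (g))) (r (q) (p (g)))))
5. (r (p (s (g))) (r (w (p (g)) (h (q) (g))) (r (q) (p (g)))))  →  (r (p (s (g))) (r (w (p (g)) (h (q) (g))) (p (g))))
normal form: (r (p (s (g))) (r (w (p (g)) (h (q) (g))) (p (g))))


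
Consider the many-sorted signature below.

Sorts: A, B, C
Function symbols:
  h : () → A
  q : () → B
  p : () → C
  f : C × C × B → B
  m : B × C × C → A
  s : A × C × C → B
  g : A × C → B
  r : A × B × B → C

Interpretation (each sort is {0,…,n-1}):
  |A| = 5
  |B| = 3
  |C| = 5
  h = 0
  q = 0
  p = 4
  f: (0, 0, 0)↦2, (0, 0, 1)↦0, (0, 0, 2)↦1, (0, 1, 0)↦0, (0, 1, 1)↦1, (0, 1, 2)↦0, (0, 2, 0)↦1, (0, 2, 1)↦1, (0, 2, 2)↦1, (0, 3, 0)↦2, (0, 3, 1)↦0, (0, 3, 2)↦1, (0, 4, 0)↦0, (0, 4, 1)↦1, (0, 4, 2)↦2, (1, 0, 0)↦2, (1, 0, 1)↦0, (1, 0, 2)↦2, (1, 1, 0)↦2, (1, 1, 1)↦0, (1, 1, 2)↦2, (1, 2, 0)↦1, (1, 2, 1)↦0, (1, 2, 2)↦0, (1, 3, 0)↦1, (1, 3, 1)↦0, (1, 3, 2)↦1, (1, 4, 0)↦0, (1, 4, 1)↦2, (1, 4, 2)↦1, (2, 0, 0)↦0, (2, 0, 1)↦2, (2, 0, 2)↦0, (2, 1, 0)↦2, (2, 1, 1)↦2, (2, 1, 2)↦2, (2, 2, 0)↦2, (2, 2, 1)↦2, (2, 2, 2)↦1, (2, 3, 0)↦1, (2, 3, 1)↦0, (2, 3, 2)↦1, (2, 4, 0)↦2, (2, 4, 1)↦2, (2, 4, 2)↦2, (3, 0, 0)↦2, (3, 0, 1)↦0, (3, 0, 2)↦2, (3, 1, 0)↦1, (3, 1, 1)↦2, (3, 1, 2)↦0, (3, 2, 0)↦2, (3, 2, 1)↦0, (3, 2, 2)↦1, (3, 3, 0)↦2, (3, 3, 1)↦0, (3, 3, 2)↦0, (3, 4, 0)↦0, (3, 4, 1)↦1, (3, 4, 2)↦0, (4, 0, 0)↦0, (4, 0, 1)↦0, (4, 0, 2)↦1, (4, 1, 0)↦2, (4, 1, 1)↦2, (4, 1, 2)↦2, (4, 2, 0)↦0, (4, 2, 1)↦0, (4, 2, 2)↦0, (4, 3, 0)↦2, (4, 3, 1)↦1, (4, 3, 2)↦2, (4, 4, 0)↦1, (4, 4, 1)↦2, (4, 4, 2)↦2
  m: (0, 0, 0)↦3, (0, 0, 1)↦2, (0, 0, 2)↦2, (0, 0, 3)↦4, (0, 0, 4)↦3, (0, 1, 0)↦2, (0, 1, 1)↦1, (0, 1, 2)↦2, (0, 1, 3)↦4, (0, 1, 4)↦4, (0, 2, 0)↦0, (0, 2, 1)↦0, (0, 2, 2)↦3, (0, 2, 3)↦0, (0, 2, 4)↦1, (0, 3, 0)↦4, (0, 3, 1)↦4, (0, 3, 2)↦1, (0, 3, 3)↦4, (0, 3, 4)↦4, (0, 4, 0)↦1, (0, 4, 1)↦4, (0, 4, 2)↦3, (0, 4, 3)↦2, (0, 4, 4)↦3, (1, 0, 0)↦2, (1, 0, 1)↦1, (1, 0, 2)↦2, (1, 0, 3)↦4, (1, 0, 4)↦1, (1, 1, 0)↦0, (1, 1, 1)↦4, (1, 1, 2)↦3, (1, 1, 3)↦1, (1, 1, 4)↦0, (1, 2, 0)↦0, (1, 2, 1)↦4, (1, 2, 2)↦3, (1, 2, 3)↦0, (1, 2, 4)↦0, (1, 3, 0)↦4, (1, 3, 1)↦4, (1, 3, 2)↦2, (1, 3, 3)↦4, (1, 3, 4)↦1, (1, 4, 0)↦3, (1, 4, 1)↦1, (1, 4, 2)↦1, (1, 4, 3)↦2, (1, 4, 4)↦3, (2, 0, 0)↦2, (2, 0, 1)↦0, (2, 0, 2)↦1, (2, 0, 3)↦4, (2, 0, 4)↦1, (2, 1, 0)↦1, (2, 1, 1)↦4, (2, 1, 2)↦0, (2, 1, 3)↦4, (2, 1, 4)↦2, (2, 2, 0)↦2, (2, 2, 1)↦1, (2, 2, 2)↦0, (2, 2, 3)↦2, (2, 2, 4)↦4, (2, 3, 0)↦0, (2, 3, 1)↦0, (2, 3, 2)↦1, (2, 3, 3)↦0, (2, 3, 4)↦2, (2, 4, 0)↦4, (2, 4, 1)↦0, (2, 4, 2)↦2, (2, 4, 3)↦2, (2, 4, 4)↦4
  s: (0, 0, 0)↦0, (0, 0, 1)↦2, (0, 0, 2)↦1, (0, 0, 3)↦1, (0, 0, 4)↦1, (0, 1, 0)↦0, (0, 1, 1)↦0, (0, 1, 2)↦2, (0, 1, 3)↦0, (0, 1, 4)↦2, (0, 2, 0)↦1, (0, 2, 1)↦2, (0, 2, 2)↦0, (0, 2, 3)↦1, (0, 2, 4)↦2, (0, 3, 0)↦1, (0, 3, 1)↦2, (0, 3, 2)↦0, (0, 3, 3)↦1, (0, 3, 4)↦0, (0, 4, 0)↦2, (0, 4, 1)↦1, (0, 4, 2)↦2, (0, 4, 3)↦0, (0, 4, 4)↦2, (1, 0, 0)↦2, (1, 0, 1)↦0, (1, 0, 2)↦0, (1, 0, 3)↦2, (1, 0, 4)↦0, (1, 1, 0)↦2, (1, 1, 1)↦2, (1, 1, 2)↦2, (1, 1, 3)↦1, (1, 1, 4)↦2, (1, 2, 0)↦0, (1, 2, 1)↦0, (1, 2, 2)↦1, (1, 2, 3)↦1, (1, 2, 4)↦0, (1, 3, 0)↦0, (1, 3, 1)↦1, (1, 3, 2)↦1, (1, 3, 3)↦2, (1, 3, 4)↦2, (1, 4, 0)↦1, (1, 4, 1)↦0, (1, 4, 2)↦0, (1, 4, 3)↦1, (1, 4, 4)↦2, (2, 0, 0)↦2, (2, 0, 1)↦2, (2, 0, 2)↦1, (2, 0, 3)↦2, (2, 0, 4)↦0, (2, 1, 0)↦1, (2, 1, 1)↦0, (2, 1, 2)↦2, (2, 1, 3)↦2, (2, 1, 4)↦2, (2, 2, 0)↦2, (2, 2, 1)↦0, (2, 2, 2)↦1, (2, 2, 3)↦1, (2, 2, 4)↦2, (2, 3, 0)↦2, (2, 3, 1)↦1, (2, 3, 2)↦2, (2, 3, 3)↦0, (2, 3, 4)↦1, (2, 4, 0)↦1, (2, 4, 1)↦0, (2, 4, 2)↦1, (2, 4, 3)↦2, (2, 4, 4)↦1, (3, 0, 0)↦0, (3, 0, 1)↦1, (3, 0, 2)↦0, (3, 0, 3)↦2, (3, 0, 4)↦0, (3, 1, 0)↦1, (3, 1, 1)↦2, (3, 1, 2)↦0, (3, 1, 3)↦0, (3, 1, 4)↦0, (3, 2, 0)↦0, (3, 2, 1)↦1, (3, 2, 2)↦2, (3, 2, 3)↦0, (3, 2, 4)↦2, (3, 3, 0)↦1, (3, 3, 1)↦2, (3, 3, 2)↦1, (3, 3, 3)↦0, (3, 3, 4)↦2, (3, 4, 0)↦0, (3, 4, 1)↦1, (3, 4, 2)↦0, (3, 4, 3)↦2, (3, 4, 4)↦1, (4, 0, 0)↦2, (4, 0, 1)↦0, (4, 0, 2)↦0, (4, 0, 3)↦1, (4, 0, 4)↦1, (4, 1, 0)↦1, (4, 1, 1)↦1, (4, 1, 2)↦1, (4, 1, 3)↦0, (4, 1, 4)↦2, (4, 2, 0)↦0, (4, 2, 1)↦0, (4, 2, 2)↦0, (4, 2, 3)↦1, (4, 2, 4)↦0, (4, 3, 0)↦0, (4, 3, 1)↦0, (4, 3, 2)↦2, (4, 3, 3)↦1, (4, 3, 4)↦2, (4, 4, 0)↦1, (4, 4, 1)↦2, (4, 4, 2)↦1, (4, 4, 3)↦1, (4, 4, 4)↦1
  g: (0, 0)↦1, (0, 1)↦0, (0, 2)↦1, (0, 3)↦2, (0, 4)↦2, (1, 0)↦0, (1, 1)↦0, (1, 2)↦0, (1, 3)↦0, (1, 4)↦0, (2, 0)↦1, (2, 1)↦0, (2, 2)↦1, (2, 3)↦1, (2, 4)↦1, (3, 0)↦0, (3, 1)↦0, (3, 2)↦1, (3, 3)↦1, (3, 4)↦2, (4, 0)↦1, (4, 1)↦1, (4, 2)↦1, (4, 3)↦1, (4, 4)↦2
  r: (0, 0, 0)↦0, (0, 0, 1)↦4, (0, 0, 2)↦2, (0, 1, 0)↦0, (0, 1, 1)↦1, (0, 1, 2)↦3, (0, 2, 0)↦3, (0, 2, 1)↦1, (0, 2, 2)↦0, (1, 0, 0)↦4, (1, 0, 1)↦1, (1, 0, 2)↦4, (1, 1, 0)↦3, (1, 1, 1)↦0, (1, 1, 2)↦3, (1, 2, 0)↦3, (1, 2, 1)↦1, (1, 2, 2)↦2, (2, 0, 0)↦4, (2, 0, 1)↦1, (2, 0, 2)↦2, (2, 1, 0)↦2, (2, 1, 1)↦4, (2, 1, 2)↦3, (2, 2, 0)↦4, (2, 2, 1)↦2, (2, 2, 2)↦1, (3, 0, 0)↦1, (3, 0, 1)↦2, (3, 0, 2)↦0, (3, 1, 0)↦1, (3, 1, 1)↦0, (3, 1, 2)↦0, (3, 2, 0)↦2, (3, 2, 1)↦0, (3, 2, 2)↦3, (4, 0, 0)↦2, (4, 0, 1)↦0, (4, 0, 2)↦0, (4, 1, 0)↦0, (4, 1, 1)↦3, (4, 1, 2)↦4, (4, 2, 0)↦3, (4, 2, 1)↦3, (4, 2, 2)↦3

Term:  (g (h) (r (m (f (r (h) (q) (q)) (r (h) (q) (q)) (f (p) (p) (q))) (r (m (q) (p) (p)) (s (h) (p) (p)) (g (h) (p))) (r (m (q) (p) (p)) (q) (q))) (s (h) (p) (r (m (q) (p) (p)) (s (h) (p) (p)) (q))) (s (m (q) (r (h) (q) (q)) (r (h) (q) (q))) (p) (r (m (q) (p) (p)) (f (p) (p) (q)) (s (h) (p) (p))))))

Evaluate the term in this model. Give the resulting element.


  h = 0
  h = 0
  q = 0
  q = 0
  (r (h) (q) (q)) = r(0, 0, 0) = 0
  h = 0
  q = 0
  q = 0
  (r (h) (q) (q)) = r(0, 0, 0) = 0
  p = 4
  p = 4
  q = 0
  (f (p) (p) (q)) = f(4, 4, 0) = 1
  (f (r (h) (q) (q)) (r (h) (q) (q)) (f (p) (p) (q))) = f(0, 0, 1) = 0
  q = 0
  p = 4
  p = 4
  (m (q) (p) (p)) = m(0, 4, 4) = 3
  h = 0
  p = 4
  p = 4
  (s (h) (p) (p)) = s(0, 4, 4) = 2
  h = 0
  p = 4
  (g (h) (p)) = g(0, 4) = 2
  (r (m (q) (p) (p)) (s (h) (p) (p)) (g (h) (p))) = r(3, 2, 2) = 3
  q = 0
  p = 4
  p = 4
  (m (q) (p) (p)) = m(0, 4, 4) = 3
  q = 0
  q = 0
  (r (m (q) (p) (p)) (q) (q)) = r(3, 0, 0) = 1
  (m (f (r (h) (q) (q)) (r (h) (q) (q)) (f (p) (p) (q))) (r (m (q) (p) (p)) (s (h) (p) (p)) (g (h) (p))) (r (m (q) (p) (p)) (q) (q))) = m(0, 3, 1) = 4
  h = 0
  p = 4
  q = 0
  p = 4
  p = 4
  (m (q) (p) (p)) = m(0, 4, 4) = 3
  h = 0
  p = 4
  p = 4
  (s (h) (p) (p)) = s(0, 4, 4) = 2
  q = 0
  (r (m (q) (p) (p)) (s (h) (p) (p)) (q)) = r(3, 2, 0) = 2
  (s (h) (p) (r (m (q) (p) (p)) (s (h) (p) (p)) (q))) = s(0, 4, 2) = 2
  q = 0
  h = 0
  q = 0
  q = 0
  (r (h) (q) (q)) = r(0, 0, 0) = 0
  h = 0
  q = 0
  q = 0
  (r (h) (q) (q)) = r(0, 0, 0) = 0
  (m (q) (r (h) (q) (q)) (r (h) (q) (q))) = m(0, 0, 0) = 3
  p = 4
  q = 0
  p = 4
  p = 4
  (m (q) (p) (p)) = m(0, 4, 4) = 3
  p = 4
  p = 4
  q = 0
  (f (p) (p) (q)) = f(4, 4, 0) = 1
  h = 0
  p = 4
  p = 4
  (s (h) (p) (p)) = s(0, 4, 4) = 2
  (r (m (q) (p) (p)) (f (p) (p) (q)) (s (h) (p) (p))) = r(3, 1, 2) = 0
  (s (m (q) (r (h) (q) (q)) (r (h) (q) (q))) (p) (r (m (q) (p) (p)) (f (p) (p) (q)) (s (h) (p) (p)))) = s(3, 4, 0) = 0
  (r (m (f (r (h) (q) (q)) (r (h) (q) (q)) (f (p) (p) (q))) (r (m (q) (p) (p)) (s (h) (p) (p)) (g (h) (p))) (r (m (q) (p) (p)) (q) (q))) (s (h) (p) (r (m (q) (p) (p)) (s (h) (p) (p)) (q))) (s (m (q) (r (h) (q) (q)) (r (h) (q) (q))) (p) (r (m (q) (p) (p)) (f (p) (p) (q)) (s (h) (p) (p))))) = r(4, 2, 0) = 3
  (g (h) (r (m (f (r (h) (q) (q)) (r (h) (q) (q)) (f (p) (p) (q))) (r (m (q) (p) (p)) (s (h) (p) (p)) (g (h) (p))) (r (m (q) (p) (p)) (q) (q))) (s (h) (p) (r (m (q) (p) (p)) (s (h) (p) (p)) (q))) (s (m (q) (r (h) (q) (q)) (r (h) (q) (q))) (p) (r (m (q) (p) (p)) (f (p) (p) (q)) (s (h) (p) (p)))))) = g(0, 3) = 2

value = 2


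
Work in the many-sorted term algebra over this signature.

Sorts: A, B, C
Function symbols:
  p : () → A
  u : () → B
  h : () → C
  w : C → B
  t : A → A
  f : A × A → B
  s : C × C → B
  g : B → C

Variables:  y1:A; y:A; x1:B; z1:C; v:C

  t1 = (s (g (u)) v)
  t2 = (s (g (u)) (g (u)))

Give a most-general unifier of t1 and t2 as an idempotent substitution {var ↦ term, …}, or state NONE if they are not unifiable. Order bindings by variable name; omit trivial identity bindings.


{v ↦ (g (u))}


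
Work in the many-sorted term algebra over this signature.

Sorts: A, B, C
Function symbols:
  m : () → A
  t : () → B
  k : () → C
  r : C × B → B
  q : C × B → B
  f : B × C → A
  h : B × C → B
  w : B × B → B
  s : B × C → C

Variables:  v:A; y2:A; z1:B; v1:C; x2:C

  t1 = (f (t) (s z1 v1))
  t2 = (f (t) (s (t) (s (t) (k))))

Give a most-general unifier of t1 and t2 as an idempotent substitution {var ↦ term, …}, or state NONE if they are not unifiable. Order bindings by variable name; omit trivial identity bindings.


{v1 ↦ (s (t) (k)), z1 ↦ (t)}


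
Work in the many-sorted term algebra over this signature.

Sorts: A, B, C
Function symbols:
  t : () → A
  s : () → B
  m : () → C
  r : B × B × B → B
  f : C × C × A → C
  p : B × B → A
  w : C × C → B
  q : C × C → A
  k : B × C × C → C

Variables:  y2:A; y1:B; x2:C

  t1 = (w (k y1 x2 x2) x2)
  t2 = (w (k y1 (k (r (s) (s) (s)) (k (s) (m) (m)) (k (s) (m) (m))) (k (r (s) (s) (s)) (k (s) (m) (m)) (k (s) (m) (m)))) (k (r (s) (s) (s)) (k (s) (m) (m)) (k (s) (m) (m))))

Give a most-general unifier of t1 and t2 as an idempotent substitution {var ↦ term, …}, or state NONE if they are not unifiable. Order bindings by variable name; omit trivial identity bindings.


{x2 ↦ (k (r (s) (s) (s)) (k (s) (m) (m)) (k (s) (m) (m)))}


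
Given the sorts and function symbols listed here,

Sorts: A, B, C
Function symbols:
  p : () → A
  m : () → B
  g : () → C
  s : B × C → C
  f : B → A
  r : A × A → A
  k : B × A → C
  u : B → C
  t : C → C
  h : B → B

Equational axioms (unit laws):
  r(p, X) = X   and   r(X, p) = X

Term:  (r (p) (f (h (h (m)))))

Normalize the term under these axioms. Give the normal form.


1. (r (p) (f (h (h (m)))))  →  (f (h (h (m))))

normal form = (f (h (h (m))))


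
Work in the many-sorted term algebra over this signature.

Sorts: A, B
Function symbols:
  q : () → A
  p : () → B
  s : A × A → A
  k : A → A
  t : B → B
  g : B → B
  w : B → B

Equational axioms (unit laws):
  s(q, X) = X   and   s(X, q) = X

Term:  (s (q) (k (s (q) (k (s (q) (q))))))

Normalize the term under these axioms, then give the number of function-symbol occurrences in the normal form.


size = 3

1. (s (q) (k (s (q) (k (s (q) (q))))))  →  (k (s (q) (k (s (q) (q)))))
2. (k (s (q) (k (s (q) (q)))))  →  (k (k (s (q) (q))))
3. (k (k (s (q) (q))))  →  (k (k (q)))
normal form: (k (k (q)))


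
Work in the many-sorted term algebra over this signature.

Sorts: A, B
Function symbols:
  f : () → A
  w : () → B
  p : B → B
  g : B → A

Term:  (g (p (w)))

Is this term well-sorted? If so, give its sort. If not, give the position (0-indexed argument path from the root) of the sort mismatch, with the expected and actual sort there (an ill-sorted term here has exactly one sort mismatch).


    (w) : B
  (p (w)) : B
(g (p (w))) : A

well-sorted; sort = A


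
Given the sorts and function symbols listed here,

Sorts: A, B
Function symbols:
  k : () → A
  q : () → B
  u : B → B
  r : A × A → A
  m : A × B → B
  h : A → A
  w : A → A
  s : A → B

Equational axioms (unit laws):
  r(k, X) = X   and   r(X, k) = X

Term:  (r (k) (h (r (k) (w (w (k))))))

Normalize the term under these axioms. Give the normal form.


1. (r (k) (h (r (k) (w (w (k))))))  →  (h (r (k) (w (w (k)))))
2. (h (r (k) (w (w (k)))))  →  (h (w (w (k))))

normal form = (h (w (w (k))))


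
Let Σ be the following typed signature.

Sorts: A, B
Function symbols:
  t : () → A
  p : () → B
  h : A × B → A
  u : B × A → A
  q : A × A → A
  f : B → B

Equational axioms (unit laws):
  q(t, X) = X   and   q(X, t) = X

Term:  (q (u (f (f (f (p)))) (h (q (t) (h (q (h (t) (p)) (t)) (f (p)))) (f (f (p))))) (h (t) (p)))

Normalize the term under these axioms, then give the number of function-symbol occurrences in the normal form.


size = 19

1. (q (u (f (f (f (p)))) (h (q (t) (h (q (h (t) (p)) (t)) (f (p)))) (f (f (p))))) (h (t) (p)))  →  (q (u (f (f (f (p)))) (h (h (q (h (t) (p)) (t)) (f (p))) (f (f (p))))) (h (t) (p)))
2. (q (u (f (f (f (p)))) (h (h (q (h (t) (p)) (t)) (f (p))) (f (f (p))))) (h (t) (p)))  →  (q (u (f (f (f (p)))) (h (h (h (t) (p)) (f (p))) (f (f (p))))) (h (t) (p)))
normal form: (q (u (f (f (f (p)))) (h (h (h (t) (p)) (f (p))) (f (f (p))))) (h (t) (p)))


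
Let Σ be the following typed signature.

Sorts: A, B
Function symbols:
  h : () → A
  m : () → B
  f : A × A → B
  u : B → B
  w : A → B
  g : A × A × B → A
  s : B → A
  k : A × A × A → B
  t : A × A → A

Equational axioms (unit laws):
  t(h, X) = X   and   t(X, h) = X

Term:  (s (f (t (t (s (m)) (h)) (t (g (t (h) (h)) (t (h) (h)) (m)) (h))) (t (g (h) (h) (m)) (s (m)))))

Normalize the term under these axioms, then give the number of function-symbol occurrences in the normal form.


size = 16

1. (s (f (t (t (s (m)) (h)) (t (g (t (h) (h)) (t (h) (h)) (m)) (h))) (t (g (h) (h) (m)) (s (m)))))  →  (s (f (t (s (m)) (t (g (t (h) (h)) (t (h) (h)) (m)) (h))) (t (g (h) (h) (m)) (s (m)))))
2. (s (f (t (s (m)) (t (g (t (h) (h)) (t (h) (h)) (m)) (h))) (t (g (h) (h) (m)) (s (m)))))  →  (s (f (t (s (m)) (g (t (h) (h)) (t (h) (h)) (m))) (t (g (h) (h) (m)) (s (m)))))
3. (s (f (t (s (m)) (g (t (h) (h)) (t (h) (h)) (m))) (t (g (h) (h) (m)) (s (m)))))  →  (s (f (t (s (m)) (g (h) (t (h) (h)) (m))) (t (g (h) (h) (m)) (s (m)))))
4. (s (f (t (s (m)) (g (h) (t (h) (h)) (m))) (t (g (h) (h) (m)) (s (m)))))  →  (s (f (t (s (m)) (g (h) (h) (m))) (t (g (h) (h) (m)) (s (m)))))
normal form: (s (f (t (s (m)) (g (h) (h) (m))) (t (g (h) (h) (m)) (s (m)))))


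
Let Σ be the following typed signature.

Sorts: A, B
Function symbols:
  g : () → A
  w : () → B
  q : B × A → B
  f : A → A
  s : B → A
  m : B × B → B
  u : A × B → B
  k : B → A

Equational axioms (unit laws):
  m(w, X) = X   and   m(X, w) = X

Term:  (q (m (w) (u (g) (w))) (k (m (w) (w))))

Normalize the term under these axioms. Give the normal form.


1. (q (m (w) (u (g) (w))) (k (m (w) (w))))  →  (q (u (g) (w)) (k (m (w) (w))))
2. (q (u (g) (w)) (k (m (w) (w))))  →  (q (u (g) (w)) (k (w)))

normal form = (q (u (g) (w)) (k (w)))


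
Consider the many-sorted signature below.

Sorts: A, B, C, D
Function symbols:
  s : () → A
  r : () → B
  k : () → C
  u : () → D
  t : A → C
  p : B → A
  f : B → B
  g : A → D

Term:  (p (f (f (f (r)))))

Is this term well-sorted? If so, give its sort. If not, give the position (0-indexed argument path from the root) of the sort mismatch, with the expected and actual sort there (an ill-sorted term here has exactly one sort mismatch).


        (r) : B
      (f (r)) : B
    (f (f (r))) : B
  (f (f (f (r)))) : B
(p (f (f (f (r))))) : A

well-sorted; sort = A


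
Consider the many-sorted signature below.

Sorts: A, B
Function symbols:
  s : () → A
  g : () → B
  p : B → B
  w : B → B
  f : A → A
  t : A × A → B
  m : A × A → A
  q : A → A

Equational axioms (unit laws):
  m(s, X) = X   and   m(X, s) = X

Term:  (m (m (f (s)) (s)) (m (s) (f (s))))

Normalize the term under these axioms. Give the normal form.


normal form = (m (f (s)) (f (s)))

1. (m (m (f (s)) (s)) (m (s) (f (s))))  →  (m (f (s)) (m (s) (f (s))))
2. (m (f (s)) (m (s) (f (s))))  →  (m (f (s)) (f (s)))


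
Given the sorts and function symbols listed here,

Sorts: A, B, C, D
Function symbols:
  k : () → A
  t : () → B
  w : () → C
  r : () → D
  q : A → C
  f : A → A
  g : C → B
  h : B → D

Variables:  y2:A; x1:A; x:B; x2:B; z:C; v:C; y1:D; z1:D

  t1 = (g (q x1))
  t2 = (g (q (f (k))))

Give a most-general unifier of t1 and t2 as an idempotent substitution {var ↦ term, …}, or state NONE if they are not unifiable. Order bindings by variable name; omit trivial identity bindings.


{x1 ↦ (f (k))}


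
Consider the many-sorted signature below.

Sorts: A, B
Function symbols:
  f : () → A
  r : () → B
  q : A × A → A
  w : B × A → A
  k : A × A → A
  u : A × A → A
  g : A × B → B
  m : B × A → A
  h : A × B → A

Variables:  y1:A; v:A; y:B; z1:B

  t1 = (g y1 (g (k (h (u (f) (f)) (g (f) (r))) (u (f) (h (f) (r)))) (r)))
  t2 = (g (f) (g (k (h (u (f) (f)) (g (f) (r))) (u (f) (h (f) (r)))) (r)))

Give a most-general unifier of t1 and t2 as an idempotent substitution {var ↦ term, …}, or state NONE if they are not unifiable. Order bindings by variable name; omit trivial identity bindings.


{y1 ↦ (f)}


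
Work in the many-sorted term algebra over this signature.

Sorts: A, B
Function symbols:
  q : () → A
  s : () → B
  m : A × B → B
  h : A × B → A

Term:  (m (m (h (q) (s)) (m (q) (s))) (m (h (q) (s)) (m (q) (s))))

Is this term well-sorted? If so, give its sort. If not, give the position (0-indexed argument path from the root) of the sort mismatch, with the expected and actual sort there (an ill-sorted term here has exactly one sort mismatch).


ill-sorted at position [0]: expected A, got B

      (q) : A
      (s) : B
    (h (q) (s)) : A
      (q) : A
      (s) : B
    (m (q) (s)) : B
  (m (h (q) (s)) (m (q) (s))) : B
      (q) : A
      (s) : B
    (h (q) (s)) : A
      (q) : A
      (s) : B
    (m (q) (s)) : B
  (m (h (q) (s)) (m (q) (s))) : B
(m (m (h (q) (s)) (m (q) (s))) (m (h (q) (s)) (m (q) (s)))) : ✗ arg 0 at [0] has sort B, expected A


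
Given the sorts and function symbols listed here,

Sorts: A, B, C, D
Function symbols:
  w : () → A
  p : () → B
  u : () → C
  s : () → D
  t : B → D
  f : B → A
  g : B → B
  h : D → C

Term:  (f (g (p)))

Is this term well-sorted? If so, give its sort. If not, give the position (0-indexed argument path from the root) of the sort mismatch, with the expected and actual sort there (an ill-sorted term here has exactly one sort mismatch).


    (p) : B
  (g (p)) : B
(f (g (p))) : A

well-sorted; sort = A


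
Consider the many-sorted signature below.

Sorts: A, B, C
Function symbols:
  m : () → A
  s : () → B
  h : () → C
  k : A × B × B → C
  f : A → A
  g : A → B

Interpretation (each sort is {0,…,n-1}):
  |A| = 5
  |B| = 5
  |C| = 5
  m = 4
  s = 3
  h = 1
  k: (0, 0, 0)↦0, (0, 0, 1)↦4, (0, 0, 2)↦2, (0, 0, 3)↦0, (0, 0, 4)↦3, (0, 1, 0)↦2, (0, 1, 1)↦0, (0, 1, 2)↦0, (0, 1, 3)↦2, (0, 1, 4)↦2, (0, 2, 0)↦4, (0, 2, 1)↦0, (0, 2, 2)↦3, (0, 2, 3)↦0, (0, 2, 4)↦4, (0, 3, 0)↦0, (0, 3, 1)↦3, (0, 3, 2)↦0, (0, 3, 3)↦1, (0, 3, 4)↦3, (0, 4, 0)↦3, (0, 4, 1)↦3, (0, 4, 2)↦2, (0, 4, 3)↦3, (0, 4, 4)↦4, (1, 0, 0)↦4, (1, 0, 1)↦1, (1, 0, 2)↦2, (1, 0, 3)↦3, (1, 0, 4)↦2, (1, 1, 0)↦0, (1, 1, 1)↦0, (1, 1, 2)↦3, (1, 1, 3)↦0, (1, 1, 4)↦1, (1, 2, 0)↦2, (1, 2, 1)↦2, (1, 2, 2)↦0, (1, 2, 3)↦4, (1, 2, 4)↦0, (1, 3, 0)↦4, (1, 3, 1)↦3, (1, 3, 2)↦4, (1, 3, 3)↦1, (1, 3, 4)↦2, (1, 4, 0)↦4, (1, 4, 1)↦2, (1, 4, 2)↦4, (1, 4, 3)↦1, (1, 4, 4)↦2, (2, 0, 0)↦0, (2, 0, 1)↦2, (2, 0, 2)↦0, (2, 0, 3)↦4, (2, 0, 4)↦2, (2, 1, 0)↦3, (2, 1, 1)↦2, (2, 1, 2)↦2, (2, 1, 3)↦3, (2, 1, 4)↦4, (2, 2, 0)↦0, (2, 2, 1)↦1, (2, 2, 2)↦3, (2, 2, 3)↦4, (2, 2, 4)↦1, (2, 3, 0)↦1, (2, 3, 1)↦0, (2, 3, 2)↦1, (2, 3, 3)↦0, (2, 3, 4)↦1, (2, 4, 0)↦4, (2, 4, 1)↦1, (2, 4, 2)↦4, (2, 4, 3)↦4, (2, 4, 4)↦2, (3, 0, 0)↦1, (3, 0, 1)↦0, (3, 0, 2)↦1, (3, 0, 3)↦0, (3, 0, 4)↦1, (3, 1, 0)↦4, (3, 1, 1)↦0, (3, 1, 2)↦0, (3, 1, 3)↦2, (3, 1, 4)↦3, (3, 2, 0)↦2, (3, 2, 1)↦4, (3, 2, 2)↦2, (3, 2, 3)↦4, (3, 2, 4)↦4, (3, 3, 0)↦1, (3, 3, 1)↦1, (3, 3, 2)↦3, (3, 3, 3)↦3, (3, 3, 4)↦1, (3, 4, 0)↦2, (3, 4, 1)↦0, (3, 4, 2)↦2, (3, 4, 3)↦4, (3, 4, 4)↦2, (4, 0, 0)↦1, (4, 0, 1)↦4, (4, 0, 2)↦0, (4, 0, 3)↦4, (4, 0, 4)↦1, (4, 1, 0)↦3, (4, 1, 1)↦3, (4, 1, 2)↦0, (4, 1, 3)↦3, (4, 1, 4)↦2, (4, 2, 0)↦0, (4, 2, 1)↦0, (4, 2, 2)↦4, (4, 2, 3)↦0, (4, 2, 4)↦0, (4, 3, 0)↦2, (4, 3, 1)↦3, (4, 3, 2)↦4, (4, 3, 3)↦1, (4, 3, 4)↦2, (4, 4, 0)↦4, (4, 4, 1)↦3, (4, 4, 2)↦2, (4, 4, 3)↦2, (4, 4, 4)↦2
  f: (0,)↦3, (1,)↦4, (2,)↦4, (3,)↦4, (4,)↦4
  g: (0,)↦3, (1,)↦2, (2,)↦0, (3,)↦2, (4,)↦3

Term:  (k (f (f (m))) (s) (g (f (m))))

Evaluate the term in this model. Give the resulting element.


value = 1

  m = 4
  (f (m)) = f(4,) = 4
  (f (f (m))) = f(4,) = 4
  s = 3
  m = 4
  (f (m)) = f(4,) = 4
  (g (f (m))) = g(4,) = 3
  (k (f (f (m))) (s) (g (f (m)))) = k(4, 3, 3) = 1


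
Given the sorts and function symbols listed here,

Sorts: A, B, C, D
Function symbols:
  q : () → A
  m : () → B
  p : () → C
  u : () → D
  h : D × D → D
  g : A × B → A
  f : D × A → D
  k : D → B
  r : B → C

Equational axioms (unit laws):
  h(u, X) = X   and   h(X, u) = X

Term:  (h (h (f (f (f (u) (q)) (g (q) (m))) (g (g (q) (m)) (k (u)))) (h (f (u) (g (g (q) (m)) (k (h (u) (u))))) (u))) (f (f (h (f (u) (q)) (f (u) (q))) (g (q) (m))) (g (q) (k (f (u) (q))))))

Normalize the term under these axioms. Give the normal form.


normal form = (h (h (f (f (f (u) (q)) (g (q) (m))) (g (g (q) (m)) (k (u)))) (f (u) (g (g (q) (m)) (k (u))))) (f (f (h (f (u) (q)) (f (u) (q))) (g (q) (m))) (g (q) (k (f (u) (q))))))

1. (h (h (f (f (f (u) (q)) (g (q) (m))) (g (g (q) (m)) (k (u)))) (h (f (u) (g (g (q) (m)) (k (h (u) (u))))) (u))) (f (f (h (f (u) (q)) (f (u) (q))) (g (q) (m))) (g (q) (k (f (u) (q))))))  →  (h (h (f (f (f (u) (q)) (g (q) (m))) (g (g (q) (m)) (k (u)))) (f (u) (g (g (q) (m)) (k (h (u) (u)))))) (f (f (h (f (u) (q)) (f (u) (q))) (g (q) (m))) (g (q) (k (f (u) (q))))))
2. (h (h (f (f (f (u) (q)) (g (q) (m))) (g (g (q) (m)) (k (u)))) (f (u) (g (g (q) (m)) (k (h (u) (u)))))) (f (f (h (f (u) (q)) (f (u) (q))) (g (q) (m))) (g (q) (k (f (u) (q))))))  →  (h (h (f (f (f (u) (q)) (g (q) (m))) (g (g (q) (m)) (k (u)))) (f (u) (g (g (q) (m)) (k (u))))) (f (f (h (f (u) (q)) (f (u) (q))) (g (q) (m))) (g (q) (k (f (u) (q))))))


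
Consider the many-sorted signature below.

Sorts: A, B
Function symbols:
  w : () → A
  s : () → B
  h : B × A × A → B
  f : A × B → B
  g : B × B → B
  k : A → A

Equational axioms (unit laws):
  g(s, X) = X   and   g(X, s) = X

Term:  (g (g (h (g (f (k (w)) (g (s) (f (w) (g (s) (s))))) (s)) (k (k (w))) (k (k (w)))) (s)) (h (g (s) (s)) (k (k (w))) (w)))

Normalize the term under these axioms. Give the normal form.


normal form = (g (h (f (k (w)) (f (w) (s))) (k (k (w))) (k (k (w)))) (h (s) (k (k (w))) (w)))

1. (g (g (h (g (f (k (w)) (g (s) (f (w) (g (s) (s))))) (s)) (k (k (w))) (k (k (w)))) (s)) (h (g (s) (s)) (k (k (w))) (w)))  →  (g (h (g (f (k (w)) (g (s) (f (w) (g (s) (s))))) (s)) (k (k (w))) (k (k (w)))) (h (g (s) (s)) (k (k (w))) (w)))
2. (g (h (g (f (k (w)) (g (s) (f (w) (g (s) (s))))) (s)) (k (k (w))) (k (k (w)))) (h (g (s) (s)) (k (k (w))) (w)))  →  (g (h (f (k (w)) (g (s) (f (w) (g (s) (s))))) (k (k (w))) (k (k (w)))) (h (g (s) (s)) (k (k (w))) (w)))
3. (g (h (f (k (w)) (g (s) (f (w) (g (s) (s))))) (k (k (w))) (k (k (w)))) (h (g (s) (s)) (k (k (w))) (w)))  →  (g (h (f (k (w)) (f (w) (g (s) (s)))) (k (k (w))) (k (k (w)))) (h (g (s) (s)) (k (k (w))) (w)))
4. (g (h (f (k (w)) (f (w) (g (s) (s)))) (k (k (w))) (k (k (w)))) (h (g (s) (s)) (k (k (w))) (w)))  →  (g (h (f (k (w)) (f (w) (s))) (k (k (w))) (k (k (w)))) (h (g (s) (s)) (k (k (w))) (w)))
5. (g (h (f (k (w)) (f (w) (s))) (k (k (w))) (k (k (w)))) (h (g (s) (s)) (k (k (w))) (w)))  →  (g (h (f (k (w)) (f (w) (s))) (k (k (w))) (k (k (w)))) (h (s) (k (k (w))) (w)))


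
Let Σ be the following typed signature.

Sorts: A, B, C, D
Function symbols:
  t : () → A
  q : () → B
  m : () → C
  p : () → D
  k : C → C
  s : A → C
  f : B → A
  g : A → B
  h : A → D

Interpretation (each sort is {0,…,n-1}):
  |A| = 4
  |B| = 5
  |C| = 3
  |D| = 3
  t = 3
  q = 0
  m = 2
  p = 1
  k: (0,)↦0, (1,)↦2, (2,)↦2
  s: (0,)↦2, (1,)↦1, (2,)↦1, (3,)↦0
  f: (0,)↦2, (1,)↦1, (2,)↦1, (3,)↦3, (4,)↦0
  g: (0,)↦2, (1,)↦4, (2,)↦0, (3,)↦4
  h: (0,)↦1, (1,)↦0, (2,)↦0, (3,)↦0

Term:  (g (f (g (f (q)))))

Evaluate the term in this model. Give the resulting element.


value = 0

  q = 0
  (f (q)) = f(0,) = 2
  (g (f (q))) = g(2,) = 0
  (f (g (f (q)))) = f(0,) = 2
  (g (f (g (f (q))))) = g(2,) = 0


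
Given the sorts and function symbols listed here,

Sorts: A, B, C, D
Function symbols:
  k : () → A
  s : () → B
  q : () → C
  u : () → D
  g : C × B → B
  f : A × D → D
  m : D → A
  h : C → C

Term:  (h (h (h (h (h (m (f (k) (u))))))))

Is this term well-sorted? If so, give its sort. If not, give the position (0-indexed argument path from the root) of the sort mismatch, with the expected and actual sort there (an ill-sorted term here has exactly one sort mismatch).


ill-sorted at position [0, 0, 0, 0, 0]: expected C, got A

              (k) : A
              (u) : D
            (f (k) (u)) : D
          (m (f (k) (u))) : A
        (h (m (f (k) (u)))) : ✗ arg 0 at [0, 0, 0, 0, 0] has sort A, expected C


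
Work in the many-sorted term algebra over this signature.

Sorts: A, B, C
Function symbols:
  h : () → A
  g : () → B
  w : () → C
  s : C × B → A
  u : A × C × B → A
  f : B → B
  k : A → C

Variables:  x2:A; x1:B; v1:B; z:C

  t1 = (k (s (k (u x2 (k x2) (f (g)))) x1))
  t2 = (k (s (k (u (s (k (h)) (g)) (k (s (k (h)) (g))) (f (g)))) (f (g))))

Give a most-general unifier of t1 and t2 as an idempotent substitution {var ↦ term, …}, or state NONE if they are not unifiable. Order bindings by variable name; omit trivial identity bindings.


{x1 ↦ (f (g)), x2 ↦ (s (k (h)) (g))}


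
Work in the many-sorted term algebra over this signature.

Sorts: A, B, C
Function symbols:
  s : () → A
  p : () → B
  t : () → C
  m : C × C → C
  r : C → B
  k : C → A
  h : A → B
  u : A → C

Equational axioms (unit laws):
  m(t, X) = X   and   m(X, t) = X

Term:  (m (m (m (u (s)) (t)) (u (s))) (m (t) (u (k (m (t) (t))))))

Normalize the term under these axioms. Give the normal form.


1. (m (m (m (u (s)) (t)) (u (s))) (m (t) (u (k (m (t) (t))))))  →  (m (m (u (s)) (u (s))) (m (t) (u (k (m (t) (t))))))
2. (m (m (u (s)) (u (s))) (m (t) (u (k (m (t) (t))))))  →  (m (m (u (s)) (u (s))) (u (k (m (t) (t)))))
3. (m (m (u (s)) (u (s))) (u (k (m (t) (t)))))  →  (m (m (u (s)) (u (s))) (u (k (t))))

normal form = (m (m (u (s)) (u (s))) (u (k (t))))


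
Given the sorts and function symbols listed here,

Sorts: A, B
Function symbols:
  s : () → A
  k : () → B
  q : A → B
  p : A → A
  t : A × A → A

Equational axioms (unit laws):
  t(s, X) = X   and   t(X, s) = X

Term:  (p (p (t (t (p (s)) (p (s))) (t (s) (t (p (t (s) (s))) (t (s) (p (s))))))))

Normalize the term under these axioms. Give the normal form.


1. (p (p (t (t (p (s)) (p (s))) (t (s) (t (p (t (s) (s))) (t (s) (p (s))))))))  →  (p (p (t (t (p (s)) (p (s))) (t (p (t (s) (s))) (t (s) (p (s)))))))
2. (p (p (t (t (p (s)) (p (s))) (t (p (t (s) (s))) (t (s) (p (s)))))))  →  (p (p (t (t (p (s)) (p (s))) (t (p (s)) (t (s) (p (s)))))))
3. (p (p (t (t (p (s)) (p (s))) (t (p (s)) (t (s) (p (s)))))))  →  (p (p (t (t (p (s)) (p (s))) (t (p (s)) (p (s))))))

normal form = (p (p (t (t (p (s)) (p (s))) (t (p (s)) (p (s))))))


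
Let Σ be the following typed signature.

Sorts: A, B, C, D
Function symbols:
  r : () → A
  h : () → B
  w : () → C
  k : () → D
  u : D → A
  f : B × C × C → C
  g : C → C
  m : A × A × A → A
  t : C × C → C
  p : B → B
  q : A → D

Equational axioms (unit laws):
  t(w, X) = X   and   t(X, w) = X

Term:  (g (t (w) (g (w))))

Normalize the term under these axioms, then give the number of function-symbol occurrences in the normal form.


size = 3

1. (g (t (w) (g (w))))  →  (g (g (w)))
normal form: (g (g (w)))


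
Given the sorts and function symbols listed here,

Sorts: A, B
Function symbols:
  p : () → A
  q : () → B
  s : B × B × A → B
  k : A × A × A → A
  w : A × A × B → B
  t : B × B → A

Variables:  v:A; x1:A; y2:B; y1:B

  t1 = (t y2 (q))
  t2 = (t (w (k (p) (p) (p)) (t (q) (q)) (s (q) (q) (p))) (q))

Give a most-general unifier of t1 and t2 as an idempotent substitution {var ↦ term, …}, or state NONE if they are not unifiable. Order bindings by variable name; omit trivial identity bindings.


{y2 ↦ (w (k (p) (p) (p)) (t (q) (q)) (s (q) (q) (p)))}


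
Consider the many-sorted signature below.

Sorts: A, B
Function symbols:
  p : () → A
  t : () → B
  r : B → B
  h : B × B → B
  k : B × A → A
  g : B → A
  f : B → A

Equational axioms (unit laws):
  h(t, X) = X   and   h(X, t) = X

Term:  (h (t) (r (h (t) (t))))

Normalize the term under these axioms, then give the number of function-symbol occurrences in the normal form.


size = 2

1. (h (t) (r (h (t) (t))))  →  (r (h (t) (t)))
2. (r (h (t) (t)))  →  (r (t))
normal form: (r (t))


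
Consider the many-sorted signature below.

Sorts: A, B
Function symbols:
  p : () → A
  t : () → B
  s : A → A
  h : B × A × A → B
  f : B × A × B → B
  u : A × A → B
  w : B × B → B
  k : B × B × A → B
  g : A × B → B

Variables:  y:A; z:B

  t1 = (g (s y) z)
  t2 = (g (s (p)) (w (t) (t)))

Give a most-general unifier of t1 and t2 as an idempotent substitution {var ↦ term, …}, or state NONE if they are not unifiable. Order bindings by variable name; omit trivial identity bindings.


{y ↦ (p), z ↦ (w (t) (t))}


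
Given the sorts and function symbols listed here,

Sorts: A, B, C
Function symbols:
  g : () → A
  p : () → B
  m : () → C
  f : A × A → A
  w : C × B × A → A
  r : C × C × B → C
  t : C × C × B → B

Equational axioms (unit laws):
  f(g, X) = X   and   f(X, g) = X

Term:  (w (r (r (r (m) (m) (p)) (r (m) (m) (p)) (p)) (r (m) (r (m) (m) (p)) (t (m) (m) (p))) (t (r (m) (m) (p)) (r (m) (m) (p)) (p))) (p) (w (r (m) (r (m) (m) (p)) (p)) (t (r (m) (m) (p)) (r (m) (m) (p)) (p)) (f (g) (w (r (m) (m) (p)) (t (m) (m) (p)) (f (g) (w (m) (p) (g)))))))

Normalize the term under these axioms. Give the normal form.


1. (w (r (r (r (m) (m) (p)) (r (m) (m) (p)) (p)) (r (m) (r (m) (m) (p)) (t (m) (m) (p))) (t (r (m) (m) (p)) (r (m) (m) (p)) (p))) (p) (w (r (m) (r (m) (m) (p)) (p)) (t (r (m) (m) (p)) (r (m) (m) (p)) (p)) (f (g) (w (r (m) (m) (p)) (t (m) (m) (p)) (f (g) (w (m) (p) (g)))))))  →  (w (r (r (r (m) (m) (p)) (r (m) (m) (p)) (p)) (r (m) (r (m) (m) (p)) (t (m) (m) (p))) (t (r (m) (m) (p)) (r (m) (m) (p)) (p))) (p) (w (r (m) (r (m) (m) (p)) (p)) (t (r (m) (m) (p)) (r (m) (m) (p)) (p)) (w (r (m) (m) (p)) (t (m) (m) (p)) (f (g) (w (m) (p) (g))))))
2. (w (r (r (r (m) (m) (p)) (r (m) (m) (p)) (p)) (r (m) (r (m) (m) (p)) (t (m) (m) (p))) (t (r (m) (m) (p)) (r (m) (m) (p)) (p))) (p) (w (r (m) (r (m) (m) (p)) (p)) (t (r (m) (m) (p)) (r (m) (m) (p)) (p)) (w (r (m) (m) (p)) (t (m) (m) (p)) (f (g) (w (m) (p) (g))))))  →  (w (r (r (r (m) (m) (p)) (r (m) (m) (p)) (p)) (r (m) (r (m) (m) (p)) (t (m) (m) (p))) (t (r (m) (m) (p)) (r (m) (m) (p)) (p))) (p) (w (r (m) (r (m) (m) (p)) (p)) (t (r (m) (m) (p)) (r (m) (m) (p)) (p)) (w (r (m) (m) (p)) (t (m) (m) (p)) (w (m) (p) (g)))))

normal form = (w (r (r (r (m) (m) (p)) (r (m) (m) (p)) (p)) (r (m) (r (m) (m) (p)) (t (m) (m) (p))) (t (r (m) (m) (p)) (r (m) (m) (p)) (p))) (p) (w (r (m) (r (m) (m) (p)) (p)) (t (r (m) (m) (p)) (r (m) (m) (p)) (p)) (w (r (m) (m) (p)) (t (m) (m) (p)) (w (m) (p) (g)))))


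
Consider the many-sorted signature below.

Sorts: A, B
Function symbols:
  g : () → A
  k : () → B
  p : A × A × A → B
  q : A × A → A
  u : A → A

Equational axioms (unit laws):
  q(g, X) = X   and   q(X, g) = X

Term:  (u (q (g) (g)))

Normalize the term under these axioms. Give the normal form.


1. (u (q (g) (g)))  →  (u (g))

normal form = (u (g))


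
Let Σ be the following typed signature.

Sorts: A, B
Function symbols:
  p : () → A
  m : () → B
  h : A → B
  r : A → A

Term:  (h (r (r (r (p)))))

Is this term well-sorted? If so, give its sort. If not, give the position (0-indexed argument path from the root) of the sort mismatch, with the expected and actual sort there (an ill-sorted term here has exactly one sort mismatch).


well-sorted; sort = B

        (p) : A
      (r (p)) : A
    (r (r (p))) : A
  (r (r (r (p)))) : A
(h (r (r (r (p))))) : B


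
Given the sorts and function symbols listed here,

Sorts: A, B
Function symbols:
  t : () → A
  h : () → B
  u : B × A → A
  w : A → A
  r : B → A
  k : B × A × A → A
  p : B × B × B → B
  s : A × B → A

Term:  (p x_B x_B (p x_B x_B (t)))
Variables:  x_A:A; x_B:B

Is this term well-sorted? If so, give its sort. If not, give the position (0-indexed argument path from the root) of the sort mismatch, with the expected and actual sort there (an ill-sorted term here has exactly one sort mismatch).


  x_B : B
  x_B : B
    x_B : B
    x_B : B
    (t) : A
  (p x_B x_B (t)) : ✗ arg 2 at [2, 2] has sort A, expected B

ill-sorted at position [2, 2]: expected B, got A


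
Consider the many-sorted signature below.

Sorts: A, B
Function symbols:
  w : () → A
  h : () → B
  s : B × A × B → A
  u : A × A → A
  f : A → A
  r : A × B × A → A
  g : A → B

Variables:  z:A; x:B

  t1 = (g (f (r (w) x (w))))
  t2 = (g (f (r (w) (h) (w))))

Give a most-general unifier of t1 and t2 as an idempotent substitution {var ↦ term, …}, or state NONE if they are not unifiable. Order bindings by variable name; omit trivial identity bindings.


{x ↦ (h)}


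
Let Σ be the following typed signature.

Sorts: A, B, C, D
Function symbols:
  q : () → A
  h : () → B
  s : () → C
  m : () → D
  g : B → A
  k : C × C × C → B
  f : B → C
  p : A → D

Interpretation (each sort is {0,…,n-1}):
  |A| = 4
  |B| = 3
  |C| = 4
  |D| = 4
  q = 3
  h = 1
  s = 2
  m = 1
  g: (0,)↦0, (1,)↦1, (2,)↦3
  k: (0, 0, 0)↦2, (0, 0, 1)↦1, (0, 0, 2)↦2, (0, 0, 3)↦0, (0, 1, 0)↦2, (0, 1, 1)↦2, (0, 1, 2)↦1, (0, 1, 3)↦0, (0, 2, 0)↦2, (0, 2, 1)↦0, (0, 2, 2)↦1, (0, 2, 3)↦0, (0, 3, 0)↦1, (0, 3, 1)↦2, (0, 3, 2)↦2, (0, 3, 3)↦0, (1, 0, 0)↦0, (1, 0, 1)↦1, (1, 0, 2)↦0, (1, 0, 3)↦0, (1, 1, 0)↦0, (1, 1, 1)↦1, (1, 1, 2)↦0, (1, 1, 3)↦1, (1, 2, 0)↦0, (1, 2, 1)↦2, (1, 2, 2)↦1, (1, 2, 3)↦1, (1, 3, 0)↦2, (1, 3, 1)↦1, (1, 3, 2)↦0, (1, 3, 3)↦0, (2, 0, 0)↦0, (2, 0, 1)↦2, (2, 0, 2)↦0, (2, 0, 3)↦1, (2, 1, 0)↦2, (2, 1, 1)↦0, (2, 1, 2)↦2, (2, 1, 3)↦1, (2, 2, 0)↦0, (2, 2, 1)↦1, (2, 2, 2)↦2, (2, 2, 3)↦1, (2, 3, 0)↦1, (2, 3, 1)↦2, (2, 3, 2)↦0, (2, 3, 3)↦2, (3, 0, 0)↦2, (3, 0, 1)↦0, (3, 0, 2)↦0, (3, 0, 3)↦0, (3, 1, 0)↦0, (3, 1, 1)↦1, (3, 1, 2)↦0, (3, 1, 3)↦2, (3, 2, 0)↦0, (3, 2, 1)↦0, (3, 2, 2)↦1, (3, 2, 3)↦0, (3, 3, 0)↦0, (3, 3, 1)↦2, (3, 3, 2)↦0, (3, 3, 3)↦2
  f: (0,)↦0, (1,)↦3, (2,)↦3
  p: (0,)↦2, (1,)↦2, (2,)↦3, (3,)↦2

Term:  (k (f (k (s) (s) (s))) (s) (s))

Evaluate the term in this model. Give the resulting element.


value = 1

  s = 2
  s = 2
  s = 2
  (k (s) (s) (s)) = k(2, 2, 2) = 2
  (f (k (s) (s) (s))) = f(2,) = 3
  s = 2
  s = 2
  (k (f (k (s) (s) (s))) (s) (s)) = k(3, 2, 2) = 1


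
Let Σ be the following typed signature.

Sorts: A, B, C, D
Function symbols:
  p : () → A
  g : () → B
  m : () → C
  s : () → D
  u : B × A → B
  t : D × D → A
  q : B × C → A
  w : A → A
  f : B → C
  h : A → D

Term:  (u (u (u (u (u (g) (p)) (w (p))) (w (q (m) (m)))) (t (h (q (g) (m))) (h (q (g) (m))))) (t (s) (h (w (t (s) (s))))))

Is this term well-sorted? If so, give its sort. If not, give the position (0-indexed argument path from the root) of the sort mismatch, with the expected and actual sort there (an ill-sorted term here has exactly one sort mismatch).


ill-sorted at position [0, 0, 1, 0, 0]: expected B, got C

          (g) : B
          (p) : A
        (u (g) (p)) : B
          (p) : A
        (w (p)) : A
      (u (u (g) (p)) (w (p))) : B
          (m) : C
          (m) : C
        (q (m) (m)) : ✗ arg 0 at [0, 0, 1, 0, 0] has sort C, expected B
          (g) : B
          (m) : C
        (q (g) (m)) : A
      (h (q (g) (m))) : D
          (g) : B
          (m) : C
        (q (g) (m)) : A
      (h (q (g) (m))) : D
    (t (h (q (g) (m))) (h (q (g) (m)))) : A
    (s) : D
          (s) : D
          (s) : D
        (t (s) (s)) : A
      (w (t (s) (s))) : A
    (h (w (t (s) (s)))) : D
  (t (s) (h (w (t (s) (s))))) : A
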